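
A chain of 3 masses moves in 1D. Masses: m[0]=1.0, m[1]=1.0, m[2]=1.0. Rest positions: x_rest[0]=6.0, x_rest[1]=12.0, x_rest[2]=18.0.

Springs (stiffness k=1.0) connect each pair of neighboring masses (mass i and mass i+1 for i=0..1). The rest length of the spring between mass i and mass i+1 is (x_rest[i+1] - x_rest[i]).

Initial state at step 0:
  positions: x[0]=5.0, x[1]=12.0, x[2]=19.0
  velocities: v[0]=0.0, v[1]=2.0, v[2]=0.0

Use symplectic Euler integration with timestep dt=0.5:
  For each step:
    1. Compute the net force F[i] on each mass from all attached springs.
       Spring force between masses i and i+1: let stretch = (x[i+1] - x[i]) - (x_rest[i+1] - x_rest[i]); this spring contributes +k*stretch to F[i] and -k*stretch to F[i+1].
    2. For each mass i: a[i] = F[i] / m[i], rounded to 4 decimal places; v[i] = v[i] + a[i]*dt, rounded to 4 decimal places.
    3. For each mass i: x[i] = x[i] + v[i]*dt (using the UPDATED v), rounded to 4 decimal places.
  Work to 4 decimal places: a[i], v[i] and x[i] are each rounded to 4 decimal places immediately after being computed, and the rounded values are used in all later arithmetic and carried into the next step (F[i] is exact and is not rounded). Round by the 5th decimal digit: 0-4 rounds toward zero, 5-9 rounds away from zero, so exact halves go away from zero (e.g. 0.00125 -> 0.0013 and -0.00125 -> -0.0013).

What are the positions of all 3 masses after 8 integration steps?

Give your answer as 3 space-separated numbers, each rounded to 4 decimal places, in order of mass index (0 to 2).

Answer: 8.7554 15.3264 19.9192

Derivation:
Step 0: x=[5.0000 12.0000 19.0000] v=[0.0000 2.0000 0.0000]
Step 1: x=[5.2500 13.0000 18.7500] v=[0.5000 2.0000 -0.5000]
Step 2: x=[5.9375 13.5000 18.5625] v=[1.3750 1.0000 -0.3750]
Step 3: x=[7.0157 13.3750 18.6094] v=[2.1563 -0.2500 0.0938]
Step 4: x=[8.1837 12.9688 18.8477] v=[2.3360 -0.8125 0.4766]
Step 5: x=[9.0480 12.8360 19.1163] v=[1.7286 -0.2656 0.5372]
Step 6: x=[9.3593 13.3263 19.3149] v=[0.6226 0.9806 0.3971]
Step 7: x=[9.1624 14.3220 19.5163] v=[-0.3939 1.9914 0.4028]
Step 8: x=[8.7554 15.3264 19.9192] v=[-0.8141 2.0088 0.8057]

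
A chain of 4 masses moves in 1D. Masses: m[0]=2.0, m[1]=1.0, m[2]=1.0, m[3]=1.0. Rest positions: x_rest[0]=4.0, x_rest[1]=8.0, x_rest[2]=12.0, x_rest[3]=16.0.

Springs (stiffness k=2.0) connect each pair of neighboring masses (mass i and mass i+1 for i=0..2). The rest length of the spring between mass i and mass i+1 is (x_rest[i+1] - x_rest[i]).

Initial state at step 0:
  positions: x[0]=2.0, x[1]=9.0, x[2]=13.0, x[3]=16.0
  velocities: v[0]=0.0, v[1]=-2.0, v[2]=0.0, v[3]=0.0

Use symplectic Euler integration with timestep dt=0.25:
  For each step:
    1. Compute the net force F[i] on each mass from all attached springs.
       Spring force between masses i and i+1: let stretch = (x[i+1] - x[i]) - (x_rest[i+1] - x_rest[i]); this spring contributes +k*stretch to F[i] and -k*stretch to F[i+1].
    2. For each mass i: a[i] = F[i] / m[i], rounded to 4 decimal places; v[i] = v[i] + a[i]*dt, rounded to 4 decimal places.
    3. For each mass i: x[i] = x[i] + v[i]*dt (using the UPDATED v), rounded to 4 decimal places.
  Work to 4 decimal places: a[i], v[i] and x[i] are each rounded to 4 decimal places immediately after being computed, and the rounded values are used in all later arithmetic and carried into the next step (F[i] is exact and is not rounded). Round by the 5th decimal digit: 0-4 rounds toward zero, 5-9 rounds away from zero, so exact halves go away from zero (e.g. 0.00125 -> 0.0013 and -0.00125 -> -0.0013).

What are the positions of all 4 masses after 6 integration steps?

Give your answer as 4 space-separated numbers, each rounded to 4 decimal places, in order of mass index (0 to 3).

Answer: 3.4407 5.6101 10.0082 16.5009

Derivation:
Step 0: x=[2.0000 9.0000 13.0000 16.0000] v=[0.0000 -2.0000 0.0000 0.0000]
Step 1: x=[2.1875 8.1250 12.8750 16.1250] v=[0.7500 -3.5000 -0.5000 0.5000]
Step 2: x=[2.4961 7.1016 12.5625 16.3438] v=[1.2344 -4.0938 -1.2500 0.8750]
Step 3: x=[2.8426 6.1851 12.0401 16.5899] v=[1.3858 -3.6661 -2.0898 0.9844]
Step 4: x=[3.1480 5.5826 11.3545 16.7673] v=[1.2214 -2.4099 -2.7424 0.7095]
Step 5: x=[3.3555 5.3973 10.6240 16.7681] v=[0.8301 -0.7413 -2.9220 0.0031]
Step 6: x=[3.4407 5.6101 10.0082 16.5009] v=[0.3406 0.8512 -2.4633 -1.0690]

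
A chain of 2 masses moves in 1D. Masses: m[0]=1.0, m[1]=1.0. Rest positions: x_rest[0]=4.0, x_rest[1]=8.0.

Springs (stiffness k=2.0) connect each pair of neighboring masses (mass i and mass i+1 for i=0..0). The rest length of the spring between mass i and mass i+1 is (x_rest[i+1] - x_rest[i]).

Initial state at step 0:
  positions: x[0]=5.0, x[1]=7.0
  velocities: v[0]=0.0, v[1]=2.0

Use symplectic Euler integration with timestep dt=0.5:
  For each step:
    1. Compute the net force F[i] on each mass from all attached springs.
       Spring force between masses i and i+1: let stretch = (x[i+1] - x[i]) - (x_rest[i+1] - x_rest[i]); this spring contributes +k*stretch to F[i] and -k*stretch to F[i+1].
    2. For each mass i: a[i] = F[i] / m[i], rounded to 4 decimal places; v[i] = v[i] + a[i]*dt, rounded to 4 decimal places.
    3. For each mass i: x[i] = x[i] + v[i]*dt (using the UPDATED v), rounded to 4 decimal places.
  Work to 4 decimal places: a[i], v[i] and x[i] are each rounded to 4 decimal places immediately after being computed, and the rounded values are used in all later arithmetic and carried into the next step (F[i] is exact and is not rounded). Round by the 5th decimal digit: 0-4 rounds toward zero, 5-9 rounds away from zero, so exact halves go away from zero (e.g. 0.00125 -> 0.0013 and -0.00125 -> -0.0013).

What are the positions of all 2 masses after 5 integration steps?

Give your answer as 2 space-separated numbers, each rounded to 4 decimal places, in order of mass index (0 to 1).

Answer: 8.0000 9.0000

Derivation:
Step 0: x=[5.0000 7.0000] v=[0.0000 2.0000]
Step 1: x=[4.0000 9.0000] v=[-2.0000 4.0000]
Step 2: x=[3.5000 10.5000] v=[-1.0000 3.0000]
Step 3: x=[4.5000 10.5000] v=[2.0000 0.0000]
Step 4: x=[6.5000 9.5000] v=[4.0000 -2.0000]
Step 5: x=[8.0000 9.0000] v=[3.0000 -1.0000]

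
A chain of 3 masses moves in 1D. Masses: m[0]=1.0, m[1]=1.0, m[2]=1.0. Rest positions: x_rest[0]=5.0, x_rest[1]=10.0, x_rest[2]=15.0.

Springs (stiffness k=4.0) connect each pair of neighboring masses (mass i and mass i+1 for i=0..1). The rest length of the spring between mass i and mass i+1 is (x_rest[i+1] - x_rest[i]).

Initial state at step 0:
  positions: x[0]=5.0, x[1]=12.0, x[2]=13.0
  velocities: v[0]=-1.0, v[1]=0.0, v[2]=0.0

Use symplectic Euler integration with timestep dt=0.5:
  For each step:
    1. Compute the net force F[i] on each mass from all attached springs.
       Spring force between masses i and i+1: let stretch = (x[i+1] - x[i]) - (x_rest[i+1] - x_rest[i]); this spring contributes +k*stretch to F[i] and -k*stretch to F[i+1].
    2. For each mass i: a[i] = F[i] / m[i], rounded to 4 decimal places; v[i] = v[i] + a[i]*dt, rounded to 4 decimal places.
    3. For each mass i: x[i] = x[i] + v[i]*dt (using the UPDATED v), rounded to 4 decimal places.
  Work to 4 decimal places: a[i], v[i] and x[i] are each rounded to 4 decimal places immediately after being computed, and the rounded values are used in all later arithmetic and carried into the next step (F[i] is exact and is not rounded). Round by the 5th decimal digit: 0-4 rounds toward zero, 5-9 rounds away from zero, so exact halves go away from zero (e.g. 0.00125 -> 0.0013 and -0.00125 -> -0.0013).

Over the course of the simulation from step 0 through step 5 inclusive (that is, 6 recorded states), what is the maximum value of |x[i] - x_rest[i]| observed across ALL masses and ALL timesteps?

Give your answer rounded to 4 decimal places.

Answer: 4.5000

Derivation:
Step 0: x=[5.0000 12.0000 13.0000] v=[-1.0000 0.0000 0.0000]
Step 1: x=[6.5000 6.0000 17.0000] v=[3.0000 -12.0000 8.0000]
Step 2: x=[2.5000 11.5000 15.0000] v=[-8.0000 11.0000 -4.0000]
Step 3: x=[2.5000 11.5000 14.5000] v=[0.0000 0.0000 -1.0000]
Step 4: x=[6.5000 5.5000 16.0000] v=[8.0000 -12.0000 3.0000]
Step 5: x=[4.5000 11.0000 12.0000] v=[-4.0000 11.0000 -8.0000]
Max displacement = 4.5000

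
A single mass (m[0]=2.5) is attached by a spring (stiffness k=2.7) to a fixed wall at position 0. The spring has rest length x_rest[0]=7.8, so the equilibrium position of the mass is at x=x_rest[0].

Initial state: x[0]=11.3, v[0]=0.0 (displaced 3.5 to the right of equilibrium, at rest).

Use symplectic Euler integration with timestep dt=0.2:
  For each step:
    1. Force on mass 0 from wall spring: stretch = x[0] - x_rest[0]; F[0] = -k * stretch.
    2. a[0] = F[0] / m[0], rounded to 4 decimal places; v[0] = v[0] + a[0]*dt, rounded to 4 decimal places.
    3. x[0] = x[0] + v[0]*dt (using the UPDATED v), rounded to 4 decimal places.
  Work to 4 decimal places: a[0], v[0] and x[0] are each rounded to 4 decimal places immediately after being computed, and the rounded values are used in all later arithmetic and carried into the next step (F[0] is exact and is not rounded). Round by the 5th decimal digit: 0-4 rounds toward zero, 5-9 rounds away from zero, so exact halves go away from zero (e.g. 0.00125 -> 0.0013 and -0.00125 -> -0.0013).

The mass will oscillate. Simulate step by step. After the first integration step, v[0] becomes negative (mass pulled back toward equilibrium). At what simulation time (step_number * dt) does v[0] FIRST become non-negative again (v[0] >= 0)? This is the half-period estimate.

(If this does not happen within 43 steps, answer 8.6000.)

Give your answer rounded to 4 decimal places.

Answer: 3.2000

Derivation:
Step 0: x=[11.3000] v=[0.0000]
Step 1: x=[11.1488] v=[-0.7560]
Step 2: x=[10.8529] v=[-1.4793]
Step 3: x=[10.4252] v=[-2.1387]
Step 4: x=[9.8841] v=[-2.7057]
Step 5: x=[9.2529] v=[-3.1559]
Step 6: x=[8.5590] v=[-3.4697]
Step 7: x=[7.8323] v=[-3.6336]
Step 8: x=[7.1042] v=[-3.6406]
Step 9: x=[6.4061] v=[-3.4903]
Step 10: x=[5.7683] v=[-3.1892]
Step 11: x=[5.2182] v=[-2.7504]
Step 12: x=[4.7797] v=[-2.1927]
Step 13: x=[4.4716] v=[-1.5403]
Step 14: x=[4.3073] v=[-0.8214]
Step 15: x=[4.2939] v=[-0.0670]
Step 16: x=[4.4320] v=[0.6903]
First v>=0 after going negative at step 16, time=3.2000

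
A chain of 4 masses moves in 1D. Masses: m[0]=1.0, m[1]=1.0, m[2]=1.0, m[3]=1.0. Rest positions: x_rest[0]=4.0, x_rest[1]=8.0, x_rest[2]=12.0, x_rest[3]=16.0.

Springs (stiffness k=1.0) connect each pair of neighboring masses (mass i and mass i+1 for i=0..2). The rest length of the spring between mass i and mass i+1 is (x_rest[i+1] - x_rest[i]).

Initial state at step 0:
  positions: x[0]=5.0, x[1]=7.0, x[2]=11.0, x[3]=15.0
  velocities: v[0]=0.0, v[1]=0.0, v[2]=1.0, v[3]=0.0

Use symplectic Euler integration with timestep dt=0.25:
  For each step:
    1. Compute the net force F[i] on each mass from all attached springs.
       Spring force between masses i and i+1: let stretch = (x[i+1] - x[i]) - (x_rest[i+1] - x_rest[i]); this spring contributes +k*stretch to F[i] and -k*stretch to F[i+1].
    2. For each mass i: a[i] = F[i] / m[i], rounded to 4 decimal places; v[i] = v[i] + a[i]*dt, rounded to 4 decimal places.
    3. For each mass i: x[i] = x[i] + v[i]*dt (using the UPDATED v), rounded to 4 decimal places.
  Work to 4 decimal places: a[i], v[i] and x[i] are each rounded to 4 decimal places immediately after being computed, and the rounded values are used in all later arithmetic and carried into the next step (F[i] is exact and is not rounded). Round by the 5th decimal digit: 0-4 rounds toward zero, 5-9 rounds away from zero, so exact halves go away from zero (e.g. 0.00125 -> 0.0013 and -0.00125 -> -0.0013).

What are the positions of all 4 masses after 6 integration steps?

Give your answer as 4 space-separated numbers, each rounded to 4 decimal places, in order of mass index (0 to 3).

Step 0: x=[5.0000 7.0000 11.0000 15.0000] v=[0.0000 0.0000 1.0000 0.0000]
Step 1: x=[4.8750 7.1250 11.2500 15.0000] v=[-0.5000 0.5000 1.0000 0.0000]
Step 2: x=[4.6406 7.3672 11.4766 15.0156] v=[-0.9375 0.9688 0.9063 0.0625]
Step 3: x=[4.3266 7.6958 11.6675 15.0601] v=[-1.2559 1.3145 0.7637 0.1778]
Step 4: x=[3.9732 8.0621 11.8222 15.1425] v=[-1.4136 1.4651 0.6189 0.3297]
Step 5: x=[3.6254 8.4078 11.9495 15.2674] v=[-1.3914 1.3829 0.5090 0.4996]
Step 6: x=[3.3265 8.6760 12.0628 15.4349] v=[-1.1958 1.0727 0.4531 0.6701]

Answer: 3.3265 8.6760 12.0628 15.4349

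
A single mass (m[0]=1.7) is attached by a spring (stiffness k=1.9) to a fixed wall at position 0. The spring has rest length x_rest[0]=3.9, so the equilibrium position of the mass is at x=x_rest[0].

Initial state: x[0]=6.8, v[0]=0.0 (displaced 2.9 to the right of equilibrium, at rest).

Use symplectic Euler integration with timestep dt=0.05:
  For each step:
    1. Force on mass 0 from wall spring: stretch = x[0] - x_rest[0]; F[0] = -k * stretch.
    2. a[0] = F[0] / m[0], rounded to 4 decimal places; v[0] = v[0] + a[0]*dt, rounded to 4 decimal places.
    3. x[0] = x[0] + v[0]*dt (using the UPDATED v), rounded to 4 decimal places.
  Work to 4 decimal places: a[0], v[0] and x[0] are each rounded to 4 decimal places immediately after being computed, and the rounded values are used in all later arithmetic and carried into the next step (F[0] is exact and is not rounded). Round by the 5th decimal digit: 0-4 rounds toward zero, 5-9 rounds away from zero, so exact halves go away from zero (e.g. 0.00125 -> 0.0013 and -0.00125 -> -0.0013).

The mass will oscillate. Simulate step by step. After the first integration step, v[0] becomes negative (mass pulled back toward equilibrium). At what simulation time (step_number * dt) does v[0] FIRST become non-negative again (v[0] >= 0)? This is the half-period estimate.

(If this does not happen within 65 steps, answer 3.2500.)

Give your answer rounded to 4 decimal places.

Answer: 3.0000

Derivation:
Step 0: x=[6.8000] v=[0.0000]
Step 1: x=[6.7919] v=[-0.1621]
Step 2: x=[6.7757] v=[-0.3237]
Step 3: x=[6.7515] v=[-0.4844]
Step 4: x=[6.7193] v=[-0.6438]
Step 5: x=[6.6792] v=[-0.8014]
Step 6: x=[6.6314] v=[-0.9567]
Step 7: x=[6.5759] v=[-1.1093]
Step 8: x=[6.5130] v=[-1.2588]
Step 9: x=[6.4428] v=[-1.4048]
Step 10: x=[6.3655] v=[-1.5469]
Step 11: x=[6.2813] v=[-1.6847]
Step 12: x=[6.1904] v=[-1.8178]
Step 13: x=[6.0931] v=[-1.9458]
Step 14: x=[5.9897] v=[-2.0684]
Step 15: x=[5.8804] v=[-2.1852]
Step 16: x=[5.7656] v=[-2.2959]
Step 17: x=[5.6456] v=[-2.4002]
Step 18: x=[5.5207] v=[-2.4978]
Step 19: x=[5.3913] v=[-2.5884]
Step 20: x=[5.2577] v=[-2.6717]
Step 21: x=[5.1203] v=[-2.7476]
Step 22: x=[4.9795] v=[-2.8158]
Step 23: x=[4.8357] v=[-2.8761]
Step 24: x=[4.6893] v=[-2.9284]
Step 25: x=[4.5407] v=[-2.9725]
Step 26: x=[4.3903] v=[-3.0083]
Step 27: x=[4.2385] v=[-3.0357]
Step 28: x=[4.0858] v=[-3.0546]
Step 29: x=[3.9326] v=[-3.0650]
Step 30: x=[3.7793] v=[-3.0668]
Step 31: x=[3.6263] v=[-3.0601]
Step 32: x=[3.4741] v=[-3.0448]
Step 33: x=[3.3231] v=[-3.0210]
Step 34: x=[3.1737] v=[-2.9888]
Step 35: x=[3.0263] v=[-2.9482]
Step 36: x=[2.8813] v=[-2.8994]
Step 37: x=[2.7392] v=[-2.8425]
Step 38: x=[2.6003] v=[-2.7776]
Step 39: x=[2.4651] v=[-2.7050]
Step 40: x=[2.3339] v=[-2.6248]
Step 41: x=[2.2070] v=[-2.5373]
Step 42: x=[2.0849] v=[-2.4427]
Step 43: x=[1.9678] v=[-2.3413]
Step 44: x=[1.8561] v=[-2.2333]
Step 45: x=[1.7501] v=[-2.1191]
Step 46: x=[1.6502] v=[-1.9990]
Step 47: x=[1.5565] v=[-1.8733]
Step 48: x=[1.4694] v=[-1.7423]
Step 49: x=[1.3891] v=[-1.6065]
Step 50: x=[1.3158] v=[-1.4662]
Step 51: x=[1.2497] v=[-1.3218]
Step 52: x=[1.1910] v=[-1.1737]
Step 53: x=[1.1399] v=[-1.0223]
Step 54: x=[1.0965] v=[-0.8681]
Step 55: x=[1.0609] v=[-0.7114]
Step 56: x=[1.0333] v=[-0.5527]
Step 57: x=[1.0137] v=[-0.3925]
Step 58: x=[1.0021] v=[-0.2312]
Step 59: x=[0.9986] v=[-0.0693]
Step 60: x=[1.0032] v=[0.0928]
First v>=0 after going negative at step 60, time=3.0000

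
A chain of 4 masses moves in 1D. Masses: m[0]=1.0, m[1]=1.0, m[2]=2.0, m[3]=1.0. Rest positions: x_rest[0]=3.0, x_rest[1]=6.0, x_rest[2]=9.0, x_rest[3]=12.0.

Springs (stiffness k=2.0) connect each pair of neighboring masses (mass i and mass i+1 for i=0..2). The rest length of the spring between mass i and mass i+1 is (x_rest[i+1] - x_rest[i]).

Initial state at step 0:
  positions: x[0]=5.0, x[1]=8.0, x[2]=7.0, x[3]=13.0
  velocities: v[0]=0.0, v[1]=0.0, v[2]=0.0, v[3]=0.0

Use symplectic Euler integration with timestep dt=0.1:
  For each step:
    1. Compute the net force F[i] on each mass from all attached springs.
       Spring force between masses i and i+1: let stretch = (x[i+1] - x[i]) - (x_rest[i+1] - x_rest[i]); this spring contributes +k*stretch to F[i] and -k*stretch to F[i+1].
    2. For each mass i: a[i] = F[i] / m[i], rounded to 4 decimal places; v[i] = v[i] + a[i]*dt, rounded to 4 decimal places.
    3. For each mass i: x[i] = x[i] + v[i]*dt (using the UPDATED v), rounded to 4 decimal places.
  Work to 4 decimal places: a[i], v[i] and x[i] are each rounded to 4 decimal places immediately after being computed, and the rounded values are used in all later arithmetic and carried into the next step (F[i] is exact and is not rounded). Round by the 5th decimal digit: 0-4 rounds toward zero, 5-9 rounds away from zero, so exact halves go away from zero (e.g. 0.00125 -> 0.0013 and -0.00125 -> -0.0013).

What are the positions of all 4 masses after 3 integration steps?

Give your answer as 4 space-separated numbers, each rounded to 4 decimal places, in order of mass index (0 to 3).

Answer: 4.9921 7.5427 7.4061 12.6529

Derivation:
Step 0: x=[5.0000 8.0000 7.0000 13.0000] v=[0.0000 0.0000 0.0000 0.0000]
Step 1: x=[5.0000 7.9200 7.0700 12.9400] v=[0.0000 -0.8000 0.7000 -0.6000]
Step 2: x=[4.9984 7.7646 7.2072 12.8226] v=[-0.0160 -1.5540 1.3720 -1.1740]
Step 3: x=[4.9921 7.5427 7.4061 12.6529] v=[-0.0628 -2.2187 1.9893 -1.6971]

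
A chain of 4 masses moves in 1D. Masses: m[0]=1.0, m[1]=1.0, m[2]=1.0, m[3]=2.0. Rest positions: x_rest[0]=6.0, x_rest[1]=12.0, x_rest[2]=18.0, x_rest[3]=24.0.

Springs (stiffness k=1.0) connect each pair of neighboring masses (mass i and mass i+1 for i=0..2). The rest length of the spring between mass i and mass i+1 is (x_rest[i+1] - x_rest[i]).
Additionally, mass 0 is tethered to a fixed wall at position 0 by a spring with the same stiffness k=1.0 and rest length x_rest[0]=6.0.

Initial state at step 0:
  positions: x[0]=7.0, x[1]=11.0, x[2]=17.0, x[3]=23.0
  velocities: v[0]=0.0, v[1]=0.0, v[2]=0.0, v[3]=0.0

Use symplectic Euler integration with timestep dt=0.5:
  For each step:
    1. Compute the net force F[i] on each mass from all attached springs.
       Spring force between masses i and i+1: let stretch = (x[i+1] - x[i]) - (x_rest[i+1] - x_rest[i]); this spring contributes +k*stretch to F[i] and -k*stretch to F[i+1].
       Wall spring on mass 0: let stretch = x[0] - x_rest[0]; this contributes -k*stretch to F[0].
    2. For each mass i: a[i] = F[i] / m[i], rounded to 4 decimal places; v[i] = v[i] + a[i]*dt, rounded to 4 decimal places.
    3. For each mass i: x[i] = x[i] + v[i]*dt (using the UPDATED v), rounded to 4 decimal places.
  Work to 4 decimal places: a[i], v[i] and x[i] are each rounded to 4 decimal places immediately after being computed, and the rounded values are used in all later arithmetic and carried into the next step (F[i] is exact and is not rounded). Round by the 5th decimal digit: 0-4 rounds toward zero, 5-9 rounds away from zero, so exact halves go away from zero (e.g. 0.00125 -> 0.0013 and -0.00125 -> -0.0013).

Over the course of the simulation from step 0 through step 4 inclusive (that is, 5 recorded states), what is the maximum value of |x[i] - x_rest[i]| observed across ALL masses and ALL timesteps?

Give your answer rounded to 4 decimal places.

Answer: 1.3594

Derivation:
Step 0: x=[7.0000 11.0000 17.0000 23.0000] v=[0.0000 0.0000 0.0000 0.0000]
Step 1: x=[6.2500 11.5000 17.0000 23.0000] v=[-1.5000 1.0000 0.0000 0.0000]
Step 2: x=[5.2500 12.0625 17.1250 23.0000] v=[-2.0000 1.1250 0.2500 0.0000]
Step 3: x=[4.6406 12.1875 17.4532 23.0157] v=[-1.2188 0.2500 0.6563 0.0313]
Step 4: x=[4.7578 11.7422 17.8556 23.0861] v=[0.2344 -0.8906 0.8047 0.1407]
Max displacement = 1.3594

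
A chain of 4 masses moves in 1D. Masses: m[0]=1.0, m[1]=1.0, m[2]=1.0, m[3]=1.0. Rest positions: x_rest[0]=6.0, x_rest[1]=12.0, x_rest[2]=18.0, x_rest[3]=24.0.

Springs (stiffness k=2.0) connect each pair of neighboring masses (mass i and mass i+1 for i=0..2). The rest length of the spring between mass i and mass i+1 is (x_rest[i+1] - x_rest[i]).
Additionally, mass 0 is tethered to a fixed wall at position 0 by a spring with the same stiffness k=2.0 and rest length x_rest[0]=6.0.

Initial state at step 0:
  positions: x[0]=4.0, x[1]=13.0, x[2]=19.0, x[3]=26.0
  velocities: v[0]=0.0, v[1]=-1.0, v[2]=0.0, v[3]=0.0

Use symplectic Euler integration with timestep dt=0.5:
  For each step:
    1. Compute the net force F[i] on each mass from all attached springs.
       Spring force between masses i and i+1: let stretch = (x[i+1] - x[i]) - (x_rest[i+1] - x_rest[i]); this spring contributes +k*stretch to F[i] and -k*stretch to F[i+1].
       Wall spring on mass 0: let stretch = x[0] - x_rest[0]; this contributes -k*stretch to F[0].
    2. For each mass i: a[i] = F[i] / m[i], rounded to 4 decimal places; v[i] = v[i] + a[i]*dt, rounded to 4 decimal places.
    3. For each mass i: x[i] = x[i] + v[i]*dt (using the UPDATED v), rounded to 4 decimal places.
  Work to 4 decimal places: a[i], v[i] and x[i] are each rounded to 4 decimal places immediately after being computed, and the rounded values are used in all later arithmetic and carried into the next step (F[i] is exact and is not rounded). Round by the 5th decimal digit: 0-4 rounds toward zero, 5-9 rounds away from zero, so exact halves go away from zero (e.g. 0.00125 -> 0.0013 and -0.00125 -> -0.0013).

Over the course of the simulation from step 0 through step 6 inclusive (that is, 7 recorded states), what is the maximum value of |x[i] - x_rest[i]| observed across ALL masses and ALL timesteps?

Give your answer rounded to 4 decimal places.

Answer: 2.5000

Derivation:
Step 0: x=[4.0000 13.0000 19.0000 26.0000] v=[0.0000 -1.0000 0.0000 0.0000]
Step 1: x=[6.5000 11.0000 19.5000 25.5000] v=[5.0000 -4.0000 1.0000 -1.0000]
Step 2: x=[8.0000 11.0000 18.7500 25.0000] v=[3.0000 0.0000 -1.5000 -1.0000]
Step 3: x=[7.0000 13.3750 17.2500 24.3750] v=[-2.0000 4.7500 -3.0000 -1.2500]
Step 4: x=[5.6875 14.5000 17.3750 23.1875] v=[-2.6250 2.2500 0.2500 -2.3750]
Step 5: x=[5.9375 12.6563 18.9688 22.0938] v=[0.5000 -3.6875 3.1875 -2.1875]
Step 6: x=[6.5782 10.6094 18.9688 22.4376] v=[1.2813 -4.0938 0.0000 0.6875]
Max displacement = 2.5000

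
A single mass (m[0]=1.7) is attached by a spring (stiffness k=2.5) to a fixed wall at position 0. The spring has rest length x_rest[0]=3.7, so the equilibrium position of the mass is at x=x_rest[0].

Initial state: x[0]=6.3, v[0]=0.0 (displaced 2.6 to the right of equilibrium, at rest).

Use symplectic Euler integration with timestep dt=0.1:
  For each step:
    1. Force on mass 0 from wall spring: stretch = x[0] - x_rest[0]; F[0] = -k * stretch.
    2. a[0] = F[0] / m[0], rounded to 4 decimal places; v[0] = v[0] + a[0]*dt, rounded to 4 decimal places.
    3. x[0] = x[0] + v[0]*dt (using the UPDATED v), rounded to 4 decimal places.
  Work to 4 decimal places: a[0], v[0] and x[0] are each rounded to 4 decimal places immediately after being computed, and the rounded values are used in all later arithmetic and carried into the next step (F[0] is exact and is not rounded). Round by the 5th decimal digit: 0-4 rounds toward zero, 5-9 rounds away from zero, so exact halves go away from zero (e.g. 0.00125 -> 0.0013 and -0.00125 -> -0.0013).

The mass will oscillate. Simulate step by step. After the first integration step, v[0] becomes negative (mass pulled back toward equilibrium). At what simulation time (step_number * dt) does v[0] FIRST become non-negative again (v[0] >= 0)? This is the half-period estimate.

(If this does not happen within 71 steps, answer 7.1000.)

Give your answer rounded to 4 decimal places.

Step 0: x=[6.3000] v=[0.0000]
Step 1: x=[6.2618] v=[-0.3824]
Step 2: x=[6.1859] v=[-0.7591]
Step 3: x=[6.0734] v=[-1.1247]
Step 4: x=[5.9260] v=[-1.4737]
Step 5: x=[5.7459] v=[-1.8011]
Step 6: x=[5.5357] v=[-2.1020]
Step 7: x=[5.2985] v=[-2.3720]
Step 8: x=[5.0378] v=[-2.6071]
Step 9: x=[4.7574] v=[-2.8038]
Step 10: x=[4.4615] v=[-2.9593]
Step 11: x=[4.1544] v=[-3.0713]
Step 12: x=[3.8406] v=[-3.1381]
Step 13: x=[3.5247] v=[-3.1588]
Step 14: x=[3.2114] v=[-3.1330]
Step 15: x=[2.9053] v=[-3.0612]
Step 16: x=[2.6109] v=[-2.9443]
Step 17: x=[2.3325] v=[-2.7841]
Step 18: x=[2.0742] v=[-2.5830]
Step 19: x=[1.8398] v=[-2.3439]
Step 20: x=[1.6328] v=[-2.0703]
Step 21: x=[1.4562] v=[-1.7663]
Step 22: x=[1.3126] v=[-1.4363]
Step 23: x=[1.2041] v=[-1.0852]
Step 24: x=[1.1323] v=[-0.7182]
Step 25: x=[1.0982] v=[-0.3406]
Step 26: x=[1.1024] v=[0.0420]
First v>=0 after going negative at step 26, time=2.6000

Answer: 2.6000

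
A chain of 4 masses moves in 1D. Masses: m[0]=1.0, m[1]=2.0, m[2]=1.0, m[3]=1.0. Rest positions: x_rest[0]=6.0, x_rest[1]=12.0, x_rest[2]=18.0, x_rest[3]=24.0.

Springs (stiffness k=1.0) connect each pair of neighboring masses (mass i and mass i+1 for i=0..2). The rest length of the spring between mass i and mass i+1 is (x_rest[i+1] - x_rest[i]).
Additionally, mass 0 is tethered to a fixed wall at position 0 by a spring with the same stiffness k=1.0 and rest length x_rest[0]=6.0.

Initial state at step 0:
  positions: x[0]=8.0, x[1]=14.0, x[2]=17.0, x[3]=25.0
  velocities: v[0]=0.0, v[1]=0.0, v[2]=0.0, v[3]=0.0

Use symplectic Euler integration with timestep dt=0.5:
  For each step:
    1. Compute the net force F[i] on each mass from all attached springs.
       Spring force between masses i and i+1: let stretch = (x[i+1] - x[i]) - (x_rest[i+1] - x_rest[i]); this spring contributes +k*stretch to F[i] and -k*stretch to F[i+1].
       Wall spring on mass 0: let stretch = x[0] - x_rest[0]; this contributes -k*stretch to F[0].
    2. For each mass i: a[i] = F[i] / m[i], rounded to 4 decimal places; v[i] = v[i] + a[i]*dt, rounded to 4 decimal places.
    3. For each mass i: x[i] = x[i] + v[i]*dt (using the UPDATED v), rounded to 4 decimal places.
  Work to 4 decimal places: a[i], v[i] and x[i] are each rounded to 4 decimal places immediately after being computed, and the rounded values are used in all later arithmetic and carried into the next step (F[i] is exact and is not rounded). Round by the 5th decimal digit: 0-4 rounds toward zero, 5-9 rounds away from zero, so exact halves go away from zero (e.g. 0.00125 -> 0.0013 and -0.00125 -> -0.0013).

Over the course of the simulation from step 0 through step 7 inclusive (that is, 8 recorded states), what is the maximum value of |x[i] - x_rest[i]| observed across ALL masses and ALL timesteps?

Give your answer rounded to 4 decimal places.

Step 0: x=[8.0000 14.0000 17.0000 25.0000] v=[0.0000 0.0000 0.0000 0.0000]
Step 1: x=[7.5000 13.6250 18.2500 24.5000] v=[-1.0000 -0.7500 2.5000 -1.0000]
Step 2: x=[6.6563 13.0625 19.9063 23.9375] v=[-1.6875 -1.1250 3.3125 -1.1250]
Step 3: x=[5.7500 12.5547 20.8594 23.8672] v=[-1.8126 -1.0156 1.9062 -0.1406]
Step 4: x=[5.1074 12.2344 20.4883 24.5450] v=[-1.2853 -0.6406 -0.7423 1.3555]
Step 5: x=[4.9697 12.0550 19.0679 25.7086] v=[-0.2755 -0.3589 -2.8409 2.3272]
Step 6: x=[5.3609 11.8665 17.5544 26.7121] v=[0.7823 -0.3770 -3.0270 2.0069]
Step 7: x=[6.0383 11.5758 16.9084 26.9262] v=[1.3547 -0.5815 -1.2921 0.4281]
Max displacement = 2.9262

Answer: 2.9262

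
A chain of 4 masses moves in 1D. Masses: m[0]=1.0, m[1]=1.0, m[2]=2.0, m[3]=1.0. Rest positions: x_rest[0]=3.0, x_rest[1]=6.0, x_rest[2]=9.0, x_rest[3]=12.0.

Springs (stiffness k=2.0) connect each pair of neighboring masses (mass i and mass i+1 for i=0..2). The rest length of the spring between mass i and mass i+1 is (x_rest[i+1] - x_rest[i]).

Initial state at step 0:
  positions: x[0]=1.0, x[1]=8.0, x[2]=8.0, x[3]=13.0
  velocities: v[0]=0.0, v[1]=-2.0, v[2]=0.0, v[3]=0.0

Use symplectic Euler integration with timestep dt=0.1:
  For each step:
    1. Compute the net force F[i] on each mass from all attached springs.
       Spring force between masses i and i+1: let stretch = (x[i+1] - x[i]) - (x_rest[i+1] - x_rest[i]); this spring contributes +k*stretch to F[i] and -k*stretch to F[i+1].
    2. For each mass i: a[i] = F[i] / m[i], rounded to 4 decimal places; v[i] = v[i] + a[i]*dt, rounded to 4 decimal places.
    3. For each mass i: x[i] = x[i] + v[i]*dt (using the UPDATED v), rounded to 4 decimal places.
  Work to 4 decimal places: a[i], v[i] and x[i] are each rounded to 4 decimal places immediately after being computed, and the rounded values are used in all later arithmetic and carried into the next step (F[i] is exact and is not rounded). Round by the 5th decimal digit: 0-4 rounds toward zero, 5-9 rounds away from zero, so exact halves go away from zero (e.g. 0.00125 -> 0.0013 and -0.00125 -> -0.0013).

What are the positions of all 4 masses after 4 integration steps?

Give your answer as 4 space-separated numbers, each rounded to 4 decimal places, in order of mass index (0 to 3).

Answer: 1.6972 5.9971 8.4398 12.6262

Derivation:
Step 0: x=[1.0000 8.0000 8.0000 13.0000] v=[0.0000 -2.0000 0.0000 0.0000]
Step 1: x=[1.0800 7.6600 8.0500 12.9600] v=[0.8000 -3.4000 0.5000 -0.4000]
Step 2: x=[1.2316 7.1962 8.1452 12.8818] v=[1.5160 -4.6380 0.9520 -0.7820]
Step 3: x=[1.4425 6.6321 8.2783 12.7689] v=[2.1089 -5.6411 1.3308 -1.1293]
Step 4: x=[1.6972 5.9971 8.4398 12.6262] v=[2.5468 -6.3498 1.6152 -1.4274]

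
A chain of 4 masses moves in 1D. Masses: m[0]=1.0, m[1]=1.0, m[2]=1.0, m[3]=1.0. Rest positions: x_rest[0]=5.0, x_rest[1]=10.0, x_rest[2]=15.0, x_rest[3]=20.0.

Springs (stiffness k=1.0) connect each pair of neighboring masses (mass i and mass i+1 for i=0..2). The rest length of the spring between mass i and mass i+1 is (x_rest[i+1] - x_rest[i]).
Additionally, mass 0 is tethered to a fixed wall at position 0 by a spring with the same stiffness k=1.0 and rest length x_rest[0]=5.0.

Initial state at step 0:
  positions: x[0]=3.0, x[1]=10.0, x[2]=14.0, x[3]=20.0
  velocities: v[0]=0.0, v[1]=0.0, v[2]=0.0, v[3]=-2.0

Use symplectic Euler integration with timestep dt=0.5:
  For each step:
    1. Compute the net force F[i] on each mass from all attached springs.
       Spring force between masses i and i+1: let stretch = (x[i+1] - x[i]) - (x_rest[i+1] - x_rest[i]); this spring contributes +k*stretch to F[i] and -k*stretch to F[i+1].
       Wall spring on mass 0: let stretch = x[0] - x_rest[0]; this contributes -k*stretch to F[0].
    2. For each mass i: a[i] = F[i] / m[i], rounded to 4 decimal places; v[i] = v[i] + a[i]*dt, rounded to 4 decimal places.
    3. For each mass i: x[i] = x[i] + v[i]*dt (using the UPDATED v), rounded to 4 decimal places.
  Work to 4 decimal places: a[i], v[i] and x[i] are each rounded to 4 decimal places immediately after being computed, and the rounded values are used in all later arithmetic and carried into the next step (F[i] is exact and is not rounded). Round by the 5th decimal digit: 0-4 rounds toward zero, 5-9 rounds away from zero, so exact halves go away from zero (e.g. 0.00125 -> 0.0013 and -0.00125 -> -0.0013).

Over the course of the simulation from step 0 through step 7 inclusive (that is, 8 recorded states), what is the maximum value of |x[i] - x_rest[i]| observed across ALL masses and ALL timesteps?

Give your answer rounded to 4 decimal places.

Answer: 3.3196

Derivation:
Step 0: x=[3.0000 10.0000 14.0000 20.0000] v=[0.0000 0.0000 0.0000 -2.0000]
Step 1: x=[4.0000 9.2500 14.5000 18.7500] v=[2.0000 -1.5000 1.0000 -2.5000]
Step 2: x=[5.3125 8.5000 14.7500 17.6875] v=[2.6250 -1.5000 0.5000 -2.1250]
Step 3: x=[6.0938 8.5157 14.1719 17.1406] v=[1.5625 0.0313 -1.1563 -1.0938]
Step 4: x=[5.9571 9.3400 12.9219 17.1015] v=[-0.2735 1.6485 -2.5001 -0.0782]
Step 5: x=[5.1768 10.2140 11.8213 17.2675] v=[-1.5606 1.7480 -2.2013 0.3320]
Step 6: x=[4.3616 10.2306 11.6804 17.3220] v=[-1.6304 0.0331 -0.2819 0.1089]
Step 7: x=[3.9233 9.1424 12.5874 17.2161] v=[-0.8767 -2.1765 1.8140 -0.2119]
Max displacement = 3.3196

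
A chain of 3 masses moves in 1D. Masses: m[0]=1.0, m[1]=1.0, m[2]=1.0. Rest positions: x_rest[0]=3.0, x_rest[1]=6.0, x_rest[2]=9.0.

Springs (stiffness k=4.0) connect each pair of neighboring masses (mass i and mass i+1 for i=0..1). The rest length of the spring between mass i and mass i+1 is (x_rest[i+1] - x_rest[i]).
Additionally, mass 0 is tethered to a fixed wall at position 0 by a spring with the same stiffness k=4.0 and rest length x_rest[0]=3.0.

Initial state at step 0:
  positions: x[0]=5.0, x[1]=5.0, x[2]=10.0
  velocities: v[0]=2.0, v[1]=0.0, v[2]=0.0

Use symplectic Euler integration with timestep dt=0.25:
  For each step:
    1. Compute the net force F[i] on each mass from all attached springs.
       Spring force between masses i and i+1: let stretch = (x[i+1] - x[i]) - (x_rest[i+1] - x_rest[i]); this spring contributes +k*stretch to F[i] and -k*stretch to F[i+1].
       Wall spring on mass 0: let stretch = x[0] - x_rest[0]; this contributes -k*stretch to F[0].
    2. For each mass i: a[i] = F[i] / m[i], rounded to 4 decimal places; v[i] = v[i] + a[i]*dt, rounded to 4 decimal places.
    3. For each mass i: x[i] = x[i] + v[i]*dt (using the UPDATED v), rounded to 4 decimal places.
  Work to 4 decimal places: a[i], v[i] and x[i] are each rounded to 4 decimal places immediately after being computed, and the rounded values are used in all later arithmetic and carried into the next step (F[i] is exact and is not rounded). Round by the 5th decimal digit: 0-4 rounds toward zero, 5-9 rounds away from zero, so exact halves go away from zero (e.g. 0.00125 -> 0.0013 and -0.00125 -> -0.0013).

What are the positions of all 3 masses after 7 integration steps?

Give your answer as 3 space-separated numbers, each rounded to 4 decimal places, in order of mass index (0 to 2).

Step 0: x=[5.0000 5.0000 10.0000] v=[2.0000 0.0000 0.0000]
Step 1: x=[4.2500 6.2500 9.5000] v=[-3.0000 5.0000 -2.0000]
Step 2: x=[2.9375 7.8125 8.9375] v=[-5.2500 6.2500 -2.2500]
Step 3: x=[2.1094 8.4375 8.8438] v=[-3.3125 2.5000 -0.3750]
Step 4: x=[2.3360 7.5821 9.3985] v=[0.9062 -3.4218 2.2187]
Step 5: x=[3.2901 5.8692 10.2491] v=[3.8163 -6.8515 3.4023]
Step 6: x=[4.0664 4.6065 10.7547] v=[3.1053 -5.0507 2.0224]
Step 7: x=[3.9612 4.7459 10.4733] v=[-0.4210 0.5574 -1.1258]

Answer: 3.9612 4.7459 10.4733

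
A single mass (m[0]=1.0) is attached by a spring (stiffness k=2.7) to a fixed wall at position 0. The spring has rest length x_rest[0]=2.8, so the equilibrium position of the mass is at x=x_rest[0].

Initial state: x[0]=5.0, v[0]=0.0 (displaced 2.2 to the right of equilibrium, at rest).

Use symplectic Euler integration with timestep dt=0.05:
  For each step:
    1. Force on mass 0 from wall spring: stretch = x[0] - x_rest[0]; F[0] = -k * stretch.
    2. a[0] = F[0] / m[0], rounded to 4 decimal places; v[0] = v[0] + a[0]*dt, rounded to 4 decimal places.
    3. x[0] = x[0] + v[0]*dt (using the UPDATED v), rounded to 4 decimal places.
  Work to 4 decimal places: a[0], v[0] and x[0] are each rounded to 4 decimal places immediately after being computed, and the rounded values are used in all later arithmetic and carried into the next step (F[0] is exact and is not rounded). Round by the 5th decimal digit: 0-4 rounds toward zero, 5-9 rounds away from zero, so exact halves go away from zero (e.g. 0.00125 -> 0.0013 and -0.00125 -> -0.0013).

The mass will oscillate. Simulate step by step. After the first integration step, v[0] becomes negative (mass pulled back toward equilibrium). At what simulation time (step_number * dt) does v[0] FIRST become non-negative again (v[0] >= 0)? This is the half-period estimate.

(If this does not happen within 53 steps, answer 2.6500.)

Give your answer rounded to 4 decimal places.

Answer: 1.9500

Derivation:
Step 0: x=[5.0000] v=[0.0000]
Step 1: x=[4.9852] v=[-0.2970]
Step 2: x=[4.9556] v=[-0.5920]
Step 3: x=[4.9115] v=[-0.8830]
Step 4: x=[4.8531] v=[-1.1681]
Step 5: x=[4.7808] v=[-1.4453]
Step 6: x=[4.6952] v=[-1.7127]
Step 7: x=[4.5968] v=[-1.9686]
Step 8: x=[4.4862] v=[-2.2112]
Step 9: x=[4.3643] v=[-2.4388]
Step 10: x=[4.2318] v=[-2.6500]
Step 11: x=[4.0896] v=[-2.8433]
Step 12: x=[3.9387] v=[-3.0174]
Step 13: x=[3.7801] v=[-3.1711]
Step 14: x=[3.6149] v=[-3.3034]
Step 15: x=[3.4442] v=[-3.4134]
Step 16: x=[3.2692] v=[-3.5004]
Step 17: x=[3.0910] v=[-3.5637]
Step 18: x=[2.9109] v=[-3.6030]
Step 19: x=[2.7300] v=[-3.6180]
Step 20: x=[2.5496] v=[-3.6086]
Step 21: x=[2.3709] v=[-3.5748]
Step 22: x=[2.1951] v=[-3.5169]
Step 23: x=[2.0233] v=[-3.4352]
Step 24: x=[1.8568] v=[-3.3303]
Step 25: x=[1.6967] v=[-3.2030]
Step 26: x=[1.5440] v=[-3.0541]
Step 27: x=[1.3998] v=[-2.8845]
Step 28: x=[1.2650] v=[-2.6955]
Step 29: x=[1.1406] v=[-2.4883]
Step 30: x=[1.0274] v=[-2.2643]
Step 31: x=[0.9262] v=[-2.0250]
Step 32: x=[0.8376] v=[-1.7720]
Step 33: x=[0.7622] v=[-1.5071]
Step 34: x=[0.7006] v=[-1.2320]
Step 35: x=[0.6532] v=[-0.9486]
Step 36: x=[0.6203] v=[-0.6588]
Step 37: x=[0.6021] v=[-0.3645]
Step 38: x=[0.5987] v=[-0.0678]
Step 39: x=[0.6102] v=[0.2294]
First v>=0 after going negative at step 39, time=1.9500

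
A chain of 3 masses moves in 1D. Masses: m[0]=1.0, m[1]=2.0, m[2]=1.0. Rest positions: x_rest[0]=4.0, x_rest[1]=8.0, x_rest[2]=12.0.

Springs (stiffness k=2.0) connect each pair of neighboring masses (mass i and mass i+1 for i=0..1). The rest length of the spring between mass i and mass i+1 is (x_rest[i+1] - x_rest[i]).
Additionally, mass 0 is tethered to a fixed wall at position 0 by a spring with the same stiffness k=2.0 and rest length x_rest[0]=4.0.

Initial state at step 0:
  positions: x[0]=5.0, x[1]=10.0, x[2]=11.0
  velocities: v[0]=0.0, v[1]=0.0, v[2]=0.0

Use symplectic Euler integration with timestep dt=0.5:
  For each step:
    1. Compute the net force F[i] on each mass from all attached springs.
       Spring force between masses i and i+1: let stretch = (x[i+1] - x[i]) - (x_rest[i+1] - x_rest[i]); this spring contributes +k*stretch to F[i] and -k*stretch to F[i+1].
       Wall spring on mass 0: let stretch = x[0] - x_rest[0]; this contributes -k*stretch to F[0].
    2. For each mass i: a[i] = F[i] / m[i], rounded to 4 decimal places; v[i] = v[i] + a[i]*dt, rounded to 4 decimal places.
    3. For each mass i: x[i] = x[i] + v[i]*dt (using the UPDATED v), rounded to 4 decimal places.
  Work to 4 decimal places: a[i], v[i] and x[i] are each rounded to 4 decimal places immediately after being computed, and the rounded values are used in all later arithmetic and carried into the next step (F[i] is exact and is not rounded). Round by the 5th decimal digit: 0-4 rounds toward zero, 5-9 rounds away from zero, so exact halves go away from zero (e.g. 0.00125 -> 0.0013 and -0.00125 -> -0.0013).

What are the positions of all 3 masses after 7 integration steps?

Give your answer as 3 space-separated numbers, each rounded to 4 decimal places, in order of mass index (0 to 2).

Step 0: x=[5.0000 10.0000 11.0000] v=[0.0000 0.0000 0.0000]
Step 1: x=[5.0000 9.0000 12.5000] v=[0.0000 -2.0000 3.0000]
Step 2: x=[4.5000 7.8750 14.2500] v=[-1.0000 -2.2500 3.5000]
Step 3: x=[3.4375 7.5000 14.8125] v=[-2.1250 -0.7500 1.1250]
Step 4: x=[2.6875 7.9375 13.7188] v=[-1.5000 0.8750 -2.1875]
Step 5: x=[3.2188 8.5079 11.7344] v=[1.0625 1.1407 -3.9688]
Step 6: x=[4.7852 8.5626 10.1368] v=[3.1328 0.1094 -3.1953]
Step 7: x=[5.8477 8.0665 9.7521] v=[2.1250 -0.9922 -0.7695]

Answer: 5.8477 8.0665 9.7521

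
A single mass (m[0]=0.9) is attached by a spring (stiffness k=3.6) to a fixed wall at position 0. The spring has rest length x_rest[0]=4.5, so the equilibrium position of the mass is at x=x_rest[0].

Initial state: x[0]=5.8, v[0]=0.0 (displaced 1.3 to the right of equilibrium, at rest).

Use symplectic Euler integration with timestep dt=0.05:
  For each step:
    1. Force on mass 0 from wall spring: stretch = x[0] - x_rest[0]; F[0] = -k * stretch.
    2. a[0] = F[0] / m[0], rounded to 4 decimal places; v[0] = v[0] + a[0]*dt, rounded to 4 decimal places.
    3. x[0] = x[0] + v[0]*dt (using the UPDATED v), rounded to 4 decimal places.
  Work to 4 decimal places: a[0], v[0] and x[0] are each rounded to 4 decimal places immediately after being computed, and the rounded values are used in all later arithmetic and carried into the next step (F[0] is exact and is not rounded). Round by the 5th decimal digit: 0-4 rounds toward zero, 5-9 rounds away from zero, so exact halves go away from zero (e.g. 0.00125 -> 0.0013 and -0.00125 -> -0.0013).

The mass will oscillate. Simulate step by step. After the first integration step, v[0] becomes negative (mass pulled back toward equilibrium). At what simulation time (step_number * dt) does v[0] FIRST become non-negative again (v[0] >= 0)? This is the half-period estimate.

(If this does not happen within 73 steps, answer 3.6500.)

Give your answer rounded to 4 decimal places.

Step 0: x=[5.8000] v=[0.0000]
Step 1: x=[5.7870] v=[-0.2600]
Step 2: x=[5.7611] v=[-0.5174]
Step 3: x=[5.7226] v=[-0.7696]
Step 4: x=[5.6719] v=[-1.0141]
Step 5: x=[5.6095] v=[-1.2485]
Step 6: x=[5.5360] v=[-1.4704]
Step 7: x=[5.4521] v=[-1.6776]
Step 8: x=[5.3587] v=[-1.8680]
Step 9: x=[5.2567] v=[-2.0397]
Step 10: x=[5.1472] v=[-2.1910]
Step 11: x=[5.0312] v=[-2.3204]
Step 12: x=[4.9099] v=[-2.4266]
Step 13: x=[4.7845] v=[-2.5086]
Step 14: x=[4.6562] v=[-2.5655]
Step 15: x=[4.5264] v=[-2.5967]
Step 16: x=[4.3963] v=[-2.6020]
Step 17: x=[4.2672] v=[-2.5813]
Step 18: x=[4.1405] v=[-2.5347]
Step 19: x=[4.0174] v=[-2.4628]
Step 20: x=[3.8991] v=[-2.3663]
Step 21: x=[3.7868] v=[-2.2461]
Step 22: x=[3.6816] v=[-2.1035]
Step 23: x=[3.5846] v=[-1.9398]
Step 24: x=[3.4968] v=[-1.7567]
Step 25: x=[3.4190] v=[-1.5561]
Step 26: x=[3.3520] v=[-1.3399]
Step 27: x=[3.2965] v=[-1.1103]
Step 28: x=[3.2530] v=[-0.8696]
Step 29: x=[3.2220] v=[-0.6202]
Step 30: x=[3.2038] v=[-0.3646]
Step 31: x=[3.1985] v=[-0.1054]
Step 32: x=[3.2062] v=[0.1549]
First v>=0 after going negative at step 32, time=1.6000

Answer: 1.6000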